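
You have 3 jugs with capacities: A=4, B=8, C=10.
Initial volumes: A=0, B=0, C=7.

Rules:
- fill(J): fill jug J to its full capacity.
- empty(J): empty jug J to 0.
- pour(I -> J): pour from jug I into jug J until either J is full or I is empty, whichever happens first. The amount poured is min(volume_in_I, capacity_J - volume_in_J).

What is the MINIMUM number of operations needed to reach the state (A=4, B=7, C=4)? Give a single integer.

Answer: 4

Derivation:
BFS from (A=0, B=0, C=7). One shortest path:
  1. fill(A) -> (A=4 B=0 C=7)
  2. pour(C -> B) -> (A=4 B=7 C=0)
  3. pour(A -> C) -> (A=0 B=7 C=4)
  4. fill(A) -> (A=4 B=7 C=4)
Reached target in 4 moves.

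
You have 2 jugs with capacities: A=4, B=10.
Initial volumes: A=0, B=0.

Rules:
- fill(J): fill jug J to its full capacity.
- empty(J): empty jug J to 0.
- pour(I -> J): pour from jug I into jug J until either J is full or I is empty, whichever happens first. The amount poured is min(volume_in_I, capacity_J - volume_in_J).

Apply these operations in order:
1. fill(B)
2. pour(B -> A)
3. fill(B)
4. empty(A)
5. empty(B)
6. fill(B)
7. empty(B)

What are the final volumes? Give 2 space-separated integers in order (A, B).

Answer: 0 0

Derivation:
Step 1: fill(B) -> (A=0 B=10)
Step 2: pour(B -> A) -> (A=4 B=6)
Step 3: fill(B) -> (A=4 B=10)
Step 4: empty(A) -> (A=0 B=10)
Step 5: empty(B) -> (A=0 B=0)
Step 6: fill(B) -> (A=0 B=10)
Step 7: empty(B) -> (A=0 B=0)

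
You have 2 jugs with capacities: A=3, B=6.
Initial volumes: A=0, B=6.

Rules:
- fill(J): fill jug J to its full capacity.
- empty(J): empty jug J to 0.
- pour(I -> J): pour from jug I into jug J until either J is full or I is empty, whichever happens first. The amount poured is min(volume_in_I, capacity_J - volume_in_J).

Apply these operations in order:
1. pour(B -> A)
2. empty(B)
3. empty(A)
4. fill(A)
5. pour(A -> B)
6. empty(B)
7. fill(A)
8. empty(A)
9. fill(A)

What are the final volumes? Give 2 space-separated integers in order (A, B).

Step 1: pour(B -> A) -> (A=3 B=3)
Step 2: empty(B) -> (A=3 B=0)
Step 3: empty(A) -> (A=0 B=0)
Step 4: fill(A) -> (A=3 B=0)
Step 5: pour(A -> B) -> (A=0 B=3)
Step 6: empty(B) -> (A=0 B=0)
Step 7: fill(A) -> (A=3 B=0)
Step 8: empty(A) -> (A=0 B=0)
Step 9: fill(A) -> (A=3 B=0)

Answer: 3 0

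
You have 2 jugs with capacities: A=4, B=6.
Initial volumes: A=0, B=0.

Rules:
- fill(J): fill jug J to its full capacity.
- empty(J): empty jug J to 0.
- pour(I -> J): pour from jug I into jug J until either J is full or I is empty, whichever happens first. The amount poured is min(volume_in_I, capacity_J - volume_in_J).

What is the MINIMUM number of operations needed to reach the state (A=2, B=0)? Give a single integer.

Answer: 4

Derivation:
BFS from (A=0, B=0). One shortest path:
  1. fill(B) -> (A=0 B=6)
  2. pour(B -> A) -> (A=4 B=2)
  3. empty(A) -> (A=0 B=2)
  4. pour(B -> A) -> (A=2 B=0)
Reached target in 4 moves.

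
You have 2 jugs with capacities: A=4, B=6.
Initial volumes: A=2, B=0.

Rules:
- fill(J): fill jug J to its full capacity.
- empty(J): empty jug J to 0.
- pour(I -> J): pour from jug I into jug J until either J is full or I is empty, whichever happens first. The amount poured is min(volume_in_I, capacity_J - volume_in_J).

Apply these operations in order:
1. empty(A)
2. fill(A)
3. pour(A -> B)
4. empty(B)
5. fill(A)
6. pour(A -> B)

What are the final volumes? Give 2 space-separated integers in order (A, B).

Step 1: empty(A) -> (A=0 B=0)
Step 2: fill(A) -> (A=4 B=0)
Step 3: pour(A -> B) -> (A=0 B=4)
Step 4: empty(B) -> (A=0 B=0)
Step 5: fill(A) -> (A=4 B=0)
Step 6: pour(A -> B) -> (A=0 B=4)

Answer: 0 4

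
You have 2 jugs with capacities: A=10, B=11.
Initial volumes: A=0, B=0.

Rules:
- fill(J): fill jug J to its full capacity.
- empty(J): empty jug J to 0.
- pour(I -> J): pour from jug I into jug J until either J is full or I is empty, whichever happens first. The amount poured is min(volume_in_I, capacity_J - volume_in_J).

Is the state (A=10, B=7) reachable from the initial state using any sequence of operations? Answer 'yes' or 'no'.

Answer: yes

Derivation:
BFS from (A=0, B=0):
  1. fill(A) -> (A=10 B=0)
  2. pour(A -> B) -> (A=0 B=10)
  3. fill(A) -> (A=10 B=10)
  4. pour(A -> B) -> (A=9 B=11)
  5. empty(B) -> (A=9 B=0)
  6. pour(A -> B) -> (A=0 B=9)
  7. fill(A) -> (A=10 B=9)
  8. pour(A -> B) -> (A=8 B=11)
  9. empty(B) -> (A=8 B=0)
  10. pour(A -> B) -> (A=0 B=8)
  11. fill(A) -> (A=10 B=8)
  12. pour(A -> B) -> (A=7 B=11)
  13. empty(B) -> (A=7 B=0)
  14. pour(A -> B) -> (A=0 B=7)
  15. fill(A) -> (A=10 B=7)
Target reached → yes.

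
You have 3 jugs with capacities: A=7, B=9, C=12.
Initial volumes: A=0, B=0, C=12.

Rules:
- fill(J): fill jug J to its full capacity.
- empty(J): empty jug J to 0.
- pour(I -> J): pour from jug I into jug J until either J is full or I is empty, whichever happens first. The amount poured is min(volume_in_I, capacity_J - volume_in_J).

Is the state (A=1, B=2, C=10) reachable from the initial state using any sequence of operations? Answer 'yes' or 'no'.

BFS explored all 512 reachable states.
Reachable set includes: (0,0,0), (0,0,1), (0,0,2), (0,0,3), (0,0,4), (0,0,5), (0,0,6), (0,0,7), (0,0,8), (0,0,9), (0,0,10), (0,0,11) ...
Target (A=1, B=2, C=10) not in reachable set → no.

Answer: no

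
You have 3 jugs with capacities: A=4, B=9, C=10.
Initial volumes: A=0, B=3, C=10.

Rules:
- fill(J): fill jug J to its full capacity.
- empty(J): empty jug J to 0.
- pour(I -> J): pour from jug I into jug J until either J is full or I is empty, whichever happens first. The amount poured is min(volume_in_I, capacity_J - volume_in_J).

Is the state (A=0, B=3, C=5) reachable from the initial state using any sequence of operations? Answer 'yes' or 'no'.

BFS from (A=0, B=3, C=10):
  1. pour(B -> A) -> (A=3 B=0 C=10)
  2. pour(C -> B) -> (A=3 B=9 C=1)
  3. empty(B) -> (A=3 B=0 C=1)
  4. pour(A -> B) -> (A=0 B=3 C=1)
  5. fill(A) -> (A=4 B=3 C=1)
  6. pour(A -> C) -> (A=0 B=3 C=5)
Target reached → yes.

Answer: yes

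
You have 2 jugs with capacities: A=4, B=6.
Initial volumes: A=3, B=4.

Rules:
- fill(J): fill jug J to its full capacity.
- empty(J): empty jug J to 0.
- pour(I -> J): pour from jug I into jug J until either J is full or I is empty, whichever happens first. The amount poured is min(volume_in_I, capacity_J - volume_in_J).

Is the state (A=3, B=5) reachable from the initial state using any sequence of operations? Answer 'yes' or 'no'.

Answer: no

Derivation:
BFS explored all 21 reachable states.
Reachable set includes: (0,0), (0,1), (0,2), (0,3), (0,4), (0,5), (0,6), (1,0), (1,6), (2,0), (2,6), (3,0) ...
Target (A=3, B=5) not in reachable set → no.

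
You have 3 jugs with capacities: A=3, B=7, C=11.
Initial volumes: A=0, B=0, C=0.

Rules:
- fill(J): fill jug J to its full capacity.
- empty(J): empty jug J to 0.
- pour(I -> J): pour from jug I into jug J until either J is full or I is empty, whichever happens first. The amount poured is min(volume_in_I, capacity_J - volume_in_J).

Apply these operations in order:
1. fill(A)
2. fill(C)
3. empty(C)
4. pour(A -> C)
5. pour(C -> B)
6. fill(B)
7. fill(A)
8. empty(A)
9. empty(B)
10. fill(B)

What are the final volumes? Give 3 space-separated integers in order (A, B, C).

Answer: 0 7 0

Derivation:
Step 1: fill(A) -> (A=3 B=0 C=0)
Step 2: fill(C) -> (A=3 B=0 C=11)
Step 3: empty(C) -> (A=3 B=0 C=0)
Step 4: pour(A -> C) -> (A=0 B=0 C=3)
Step 5: pour(C -> B) -> (A=0 B=3 C=0)
Step 6: fill(B) -> (A=0 B=7 C=0)
Step 7: fill(A) -> (A=3 B=7 C=0)
Step 8: empty(A) -> (A=0 B=7 C=0)
Step 9: empty(B) -> (A=0 B=0 C=0)
Step 10: fill(B) -> (A=0 B=7 C=0)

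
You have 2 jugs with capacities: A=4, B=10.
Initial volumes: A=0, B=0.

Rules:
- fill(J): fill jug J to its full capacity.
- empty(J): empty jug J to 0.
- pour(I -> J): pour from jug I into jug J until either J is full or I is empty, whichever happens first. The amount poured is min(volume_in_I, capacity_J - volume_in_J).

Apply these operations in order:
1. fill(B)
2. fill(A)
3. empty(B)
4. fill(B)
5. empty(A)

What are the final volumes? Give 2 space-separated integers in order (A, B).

Step 1: fill(B) -> (A=0 B=10)
Step 2: fill(A) -> (A=4 B=10)
Step 3: empty(B) -> (A=4 B=0)
Step 4: fill(B) -> (A=4 B=10)
Step 5: empty(A) -> (A=0 B=10)

Answer: 0 10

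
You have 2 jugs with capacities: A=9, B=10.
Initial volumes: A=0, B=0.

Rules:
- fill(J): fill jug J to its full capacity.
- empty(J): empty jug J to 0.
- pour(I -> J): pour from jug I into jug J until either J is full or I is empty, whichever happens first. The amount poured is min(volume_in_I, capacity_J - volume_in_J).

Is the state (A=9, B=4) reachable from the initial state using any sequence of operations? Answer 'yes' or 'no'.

Answer: yes

Derivation:
BFS from (A=0, B=0):
  1. fill(B) -> (A=0 B=10)
  2. pour(B -> A) -> (A=9 B=1)
  3. empty(A) -> (A=0 B=1)
  4. pour(B -> A) -> (A=1 B=0)
  5. fill(B) -> (A=1 B=10)
  6. pour(B -> A) -> (A=9 B=2)
  7. empty(A) -> (A=0 B=2)
  8. pour(B -> A) -> (A=2 B=0)
  9. fill(B) -> (A=2 B=10)
  10. pour(B -> A) -> (A=9 B=3)
  11. empty(A) -> (A=0 B=3)
  12. pour(B -> A) -> (A=3 B=0)
  13. fill(B) -> (A=3 B=10)
  14. pour(B -> A) -> (A=9 B=4)
Target reached → yes.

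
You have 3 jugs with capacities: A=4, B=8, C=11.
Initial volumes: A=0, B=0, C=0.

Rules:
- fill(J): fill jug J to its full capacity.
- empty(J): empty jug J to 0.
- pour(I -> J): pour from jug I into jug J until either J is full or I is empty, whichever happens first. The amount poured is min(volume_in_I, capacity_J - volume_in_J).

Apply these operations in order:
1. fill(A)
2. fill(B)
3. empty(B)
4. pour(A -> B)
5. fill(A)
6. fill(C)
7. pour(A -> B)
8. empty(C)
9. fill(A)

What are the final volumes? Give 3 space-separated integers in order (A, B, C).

Step 1: fill(A) -> (A=4 B=0 C=0)
Step 2: fill(B) -> (A=4 B=8 C=0)
Step 3: empty(B) -> (A=4 B=0 C=0)
Step 4: pour(A -> B) -> (A=0 B=4 C=0)
Step 5: fill(A) -> (A=4 B=4 C=0)
Step 6: fill(C) -> (A=4 B=4 C=11)
Step 7: pour(A -> B) -> (A=0 B=8 C=11)
Step 8: empty(C) -> (A=0 B=8 C=0)
Step 9: fill(A) -> (A=4 B=8 C=0)

Answer: 4 8 0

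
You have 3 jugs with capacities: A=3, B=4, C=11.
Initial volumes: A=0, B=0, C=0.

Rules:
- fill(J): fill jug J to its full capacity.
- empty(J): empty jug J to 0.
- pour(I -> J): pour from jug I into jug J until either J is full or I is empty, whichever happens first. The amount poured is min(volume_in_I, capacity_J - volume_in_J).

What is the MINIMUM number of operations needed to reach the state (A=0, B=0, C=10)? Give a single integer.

BFS from (A=0, B=0, C=0). One shortest path:
  1. fill(A) -> (A=3 B=0 C=0)
  2. fill(C) -> (A=3 B=0 C=11)
  3. pour(A -> B) -> (A=0 B=3 C=11)
  4. pour(C -> B) -> (A=0 B=4 C=10)
  5. empty(B) -> (A=0 B=0 C=10)
Reached target in 5 moves.

Answer: 5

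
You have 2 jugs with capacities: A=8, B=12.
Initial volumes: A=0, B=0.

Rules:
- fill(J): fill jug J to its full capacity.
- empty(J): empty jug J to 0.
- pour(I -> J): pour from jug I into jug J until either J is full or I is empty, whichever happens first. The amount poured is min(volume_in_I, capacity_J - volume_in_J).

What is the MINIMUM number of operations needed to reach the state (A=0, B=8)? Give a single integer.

Answer: 2

Derivation:
BFS from (A=0, B=0). One shortest path:
  1. fill(A) -> (A=8 B=0)
  2. pour(A -> B) -> (A=0 B=8)
Reached target in 2 moves.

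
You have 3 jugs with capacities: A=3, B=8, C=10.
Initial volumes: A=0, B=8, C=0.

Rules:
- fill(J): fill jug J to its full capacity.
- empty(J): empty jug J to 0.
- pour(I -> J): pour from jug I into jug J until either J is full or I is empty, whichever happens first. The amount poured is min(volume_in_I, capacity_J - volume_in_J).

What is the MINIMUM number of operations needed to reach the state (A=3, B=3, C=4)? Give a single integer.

BFS from (A=0, B=8, C=0). One shortest path:
  1. empty(B) -> (A=0 B=0 C=0)
  2. fill(C) -> (A=0 B=0 C=10)
  3. pour(C -> A) -> (A=3 B=0 C=7)
  4. pour(A -> B) -> (A=0 B=3 C=7)
  5. pour(C -> A) -> (A=3 B=3 C=4)
Reached target in 5 moves.

Answer: 5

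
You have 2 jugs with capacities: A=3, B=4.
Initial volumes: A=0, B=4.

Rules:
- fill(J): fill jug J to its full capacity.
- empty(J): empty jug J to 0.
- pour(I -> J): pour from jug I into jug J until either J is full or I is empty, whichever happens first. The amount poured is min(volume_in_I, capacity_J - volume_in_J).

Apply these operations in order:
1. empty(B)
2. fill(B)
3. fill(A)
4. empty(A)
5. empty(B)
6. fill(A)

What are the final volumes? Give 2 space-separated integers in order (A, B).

Answer: 3 0

Derivation:
Step 1: empty(B) -> (A=0 B=0)
Step 2: fill(B) -> (A=0 B=4)
Step 3: fill(A) -> (A=3 B=4)
Step 4: empty(A) -> (A=0 B=4)
Step 5: empty(B) -> (A=0 B=0)
Step 6: fill(A) -> (A=3 B=0)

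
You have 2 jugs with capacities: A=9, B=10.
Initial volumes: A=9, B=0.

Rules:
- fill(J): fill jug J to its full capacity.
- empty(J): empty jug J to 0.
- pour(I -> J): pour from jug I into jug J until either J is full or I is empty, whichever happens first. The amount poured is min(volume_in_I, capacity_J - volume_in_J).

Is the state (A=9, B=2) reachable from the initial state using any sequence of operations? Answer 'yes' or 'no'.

Answer: yes

Derivation:
BFS from (A=9, B=0):
  1. empty(A) -> (A=0 B=0)
  2. fill(B) -> (A=0 B=10)
  3. pour(B -> A) -> (A=9 B=1)
  4. empty(A) -> (A=0 B=1)
  5. pour(B -> A) -> (A=1 B=0)
  6. fill(B) -> (A=1 B=10)
  7. pour(B -> A) -> (A=9 B=2)
Target reached → yes.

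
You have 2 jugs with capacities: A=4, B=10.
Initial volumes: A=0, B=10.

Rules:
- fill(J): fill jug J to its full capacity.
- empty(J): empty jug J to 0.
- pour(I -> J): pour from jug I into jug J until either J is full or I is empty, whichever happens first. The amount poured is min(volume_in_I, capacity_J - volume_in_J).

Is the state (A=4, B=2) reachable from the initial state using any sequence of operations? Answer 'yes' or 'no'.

BFS from (A=0, B=10):
  1. pour(B -> A) -> (A=4 B=6)
  2. empty(A) -> (A=0 B=6)
  3. pour(B -> A) -> (A=4 B=2)
Target reached → yes.

Answer: yes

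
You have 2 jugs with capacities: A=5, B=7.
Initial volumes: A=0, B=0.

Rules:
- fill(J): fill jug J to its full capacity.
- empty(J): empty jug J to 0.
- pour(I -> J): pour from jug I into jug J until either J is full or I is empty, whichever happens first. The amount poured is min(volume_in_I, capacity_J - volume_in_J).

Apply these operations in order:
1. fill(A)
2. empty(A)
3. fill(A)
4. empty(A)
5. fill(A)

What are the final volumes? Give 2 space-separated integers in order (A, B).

Answer: 5 0

Derivation:
Step 1: fill(A) -> (A=5 B=0)
Step 2: empty(A) -> (A=0 B=0)
Step 3: fill(A) -> (A=5 B=0)
Step 4: empty(A) -> (A=0 B=0)
Step 5: fill(A) -> (A=5 B=0)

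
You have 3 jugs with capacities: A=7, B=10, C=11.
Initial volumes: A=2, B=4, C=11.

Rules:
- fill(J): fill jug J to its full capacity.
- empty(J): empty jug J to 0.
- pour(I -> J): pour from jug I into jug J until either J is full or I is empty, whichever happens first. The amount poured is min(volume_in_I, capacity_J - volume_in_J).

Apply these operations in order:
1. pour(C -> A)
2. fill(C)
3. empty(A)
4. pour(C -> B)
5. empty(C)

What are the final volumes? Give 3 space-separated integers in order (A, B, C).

Step 1: pour(C -> A) -> (A=7 B=4 C=6)
Step 2: fill(C) -> (A=7 B=4 C=11)
Step 3: empty(A) -> (A=0 B=4 C=11)
Step 4: pour(C -> B) -> (A=0 B=10 C=5)
Step 5: empty(C) -> (A=0 B=10 C=0)

Answer: 0 10 0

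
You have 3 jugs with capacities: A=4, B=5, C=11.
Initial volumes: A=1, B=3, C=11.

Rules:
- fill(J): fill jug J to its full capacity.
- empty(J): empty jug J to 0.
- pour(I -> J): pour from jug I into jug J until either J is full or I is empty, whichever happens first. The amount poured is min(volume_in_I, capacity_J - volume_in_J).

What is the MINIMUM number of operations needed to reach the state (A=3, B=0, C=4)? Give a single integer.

Answer: 4

Derivation:
BFS from (A=1, B=3, C=11). One shortest path:
  1. fill(A) -> (A=4 B=3 C=11)
  2. empty(C) -> (A=4 B=3 C=0)
  3. pour(A -> C) -> (A=0 B=3 C=4)
  4. pour(B -> A) -> (A=3 B=0 C=4)
Reached target in 4 moves.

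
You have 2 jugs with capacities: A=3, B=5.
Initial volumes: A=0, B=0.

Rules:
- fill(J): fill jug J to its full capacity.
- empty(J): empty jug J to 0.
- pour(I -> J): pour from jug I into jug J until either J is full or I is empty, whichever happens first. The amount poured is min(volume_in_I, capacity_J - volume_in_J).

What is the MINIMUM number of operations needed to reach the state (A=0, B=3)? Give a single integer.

BFS from (A=0, B=0). One shortest path:
  1. fill(A) -> (A=3 B=0)
  2. pour(A -> B) -> (A=0 B=3)
Reached target in 2 moves.

Answer: 2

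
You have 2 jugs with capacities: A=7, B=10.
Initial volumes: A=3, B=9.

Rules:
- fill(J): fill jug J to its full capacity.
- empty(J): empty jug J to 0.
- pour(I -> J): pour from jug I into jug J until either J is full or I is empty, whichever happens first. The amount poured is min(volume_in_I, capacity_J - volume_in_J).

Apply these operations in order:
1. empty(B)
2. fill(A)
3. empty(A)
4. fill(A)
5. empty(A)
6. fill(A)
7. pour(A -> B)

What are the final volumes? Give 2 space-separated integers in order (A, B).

Answer: 0 7

Derivation:
Step 1: empty(B) -> (A=3 B=0)
Step 2: fill(A) -> (A=7 B=0)
Step 3: empty(A) -> (A=0 B=0)
Step 4: fill(A) -> (A=7 B=0)
Step 5: empty(A) -> (A=0 B=0)
Step 6: fill(A) -> (A=7 B=0)
Step 7: pour(A -> B) -> (A=0 B=7)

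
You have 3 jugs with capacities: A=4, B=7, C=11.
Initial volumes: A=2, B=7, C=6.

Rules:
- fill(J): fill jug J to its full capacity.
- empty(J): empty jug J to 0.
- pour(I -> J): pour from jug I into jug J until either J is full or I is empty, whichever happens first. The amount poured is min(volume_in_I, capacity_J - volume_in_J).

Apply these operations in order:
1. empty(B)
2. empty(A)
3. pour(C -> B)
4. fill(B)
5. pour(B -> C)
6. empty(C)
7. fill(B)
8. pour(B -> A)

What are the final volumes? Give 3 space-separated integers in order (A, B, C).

Answer: 4 3 0

Derivation:
Step 1: empty(B) -> (A=2 B=0 C=6)
Step 2: empty(A) -> (A=0 B=0 C=6)
Step 3: pour(C -> B) -> (A=0 B=6 C=0)
Step 4: fill(B) -> (A=0 B=7 C=0)
Step 5: pour(B -> C) -> (A=0 B=0 C=7)
Step 6: empty(C) -> (A=0 B=0 C=0)
Step 7: fill(B) -> (A=0 B=7 C=0)
Step 8: pour(B -> A) -> (A=4 B=3 C=0)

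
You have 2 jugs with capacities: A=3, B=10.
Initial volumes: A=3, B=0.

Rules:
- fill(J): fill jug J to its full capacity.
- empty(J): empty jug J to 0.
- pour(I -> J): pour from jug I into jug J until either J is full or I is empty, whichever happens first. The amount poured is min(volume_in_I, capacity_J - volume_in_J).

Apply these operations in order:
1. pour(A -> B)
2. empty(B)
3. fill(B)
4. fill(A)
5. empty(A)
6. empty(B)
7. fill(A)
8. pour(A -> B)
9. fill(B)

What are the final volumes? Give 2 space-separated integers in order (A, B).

Step 1: pour(A -> B) -> (A=0 B=3)
Step 2: empty(B) -> (A=0 B=0)
Step 3: fill(B) -> (A=0 B=10)
Step 4: fill(A) -> (A=3 B=10)
Step 5: empty(A) -> (A=0 B=10)
Step 6: empty(B) -> (A=0 B=0)
Step 7: fill(A) -> (A=3 B=0)
Step 8: pour(A -> B) -> (A=0 B=3)
Step 9: fill(B) -> (A=0 B=10)

Answer: 0 10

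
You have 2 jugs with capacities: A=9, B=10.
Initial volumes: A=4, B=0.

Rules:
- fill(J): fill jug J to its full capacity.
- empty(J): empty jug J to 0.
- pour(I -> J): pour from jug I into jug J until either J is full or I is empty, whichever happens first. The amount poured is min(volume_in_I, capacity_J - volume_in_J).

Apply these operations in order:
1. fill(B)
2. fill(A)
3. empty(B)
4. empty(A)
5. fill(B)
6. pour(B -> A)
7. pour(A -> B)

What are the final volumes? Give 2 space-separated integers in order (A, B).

Answer: 0 10

Derivation:
Step 1: fill(B) -> (A=4 B=10)
Step 2: fill(A) -> (A=9 B=10)
Step 3: empty(B) -> (A=9 B=0)
Step 4: empty(A) -> (A=0 B=0)
Step 5: fill(B) -> (A=0 B=10)
Step 6: pour(B -> A) -> (A=9 B=1)
Step 7: pour(A -> B) -> (A=0 B=10)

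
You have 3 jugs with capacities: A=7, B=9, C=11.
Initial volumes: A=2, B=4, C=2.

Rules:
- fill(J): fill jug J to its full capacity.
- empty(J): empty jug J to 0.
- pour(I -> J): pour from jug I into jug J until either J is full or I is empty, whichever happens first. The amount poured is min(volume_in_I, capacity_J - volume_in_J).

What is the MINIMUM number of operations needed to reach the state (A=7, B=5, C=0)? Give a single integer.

BFS from (A=2, B=4, C=2). One shortest path:
  1. pour(C -> A) -> (A=4 B=4 C=0)
  2. fill(C) -> (A=4 B=4 C=11)
  3. pour(B -> A) -> (A=7 B=1 C=11)
  4. empty(A) -> (A=0 B=1 C=11)
  5. pour(C -> A) -> (A=7 B=1 C=4)
  6. pour(C -> B) -> (A=7 B=5 C=0)
Reached target in 6 moves.

Answer: 6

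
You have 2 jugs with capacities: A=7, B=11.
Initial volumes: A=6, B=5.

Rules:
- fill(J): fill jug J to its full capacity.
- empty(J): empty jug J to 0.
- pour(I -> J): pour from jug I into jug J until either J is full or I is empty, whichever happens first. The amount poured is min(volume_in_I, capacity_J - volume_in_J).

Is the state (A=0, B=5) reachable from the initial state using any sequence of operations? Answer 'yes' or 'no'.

BFS from (A=6, B=5):
  1. empty(A) -> (A=0 B=5)
Target reached → yes.

Answer: yes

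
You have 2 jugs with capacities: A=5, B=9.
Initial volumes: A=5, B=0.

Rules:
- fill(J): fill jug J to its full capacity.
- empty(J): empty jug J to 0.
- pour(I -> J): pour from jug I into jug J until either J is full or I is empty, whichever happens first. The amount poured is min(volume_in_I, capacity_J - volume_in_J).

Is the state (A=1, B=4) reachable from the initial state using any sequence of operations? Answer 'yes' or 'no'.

BFS explored all 28 reachable states.
Reachable set includes: (0,0), (0,1), (0,2), (0,3), (0,4), (0,5), (0,6), (0,7), (0,8), (0,9), (1,0), (1,9) ...
Target (A=1, B=4) not in reachable set → no.

Answer: no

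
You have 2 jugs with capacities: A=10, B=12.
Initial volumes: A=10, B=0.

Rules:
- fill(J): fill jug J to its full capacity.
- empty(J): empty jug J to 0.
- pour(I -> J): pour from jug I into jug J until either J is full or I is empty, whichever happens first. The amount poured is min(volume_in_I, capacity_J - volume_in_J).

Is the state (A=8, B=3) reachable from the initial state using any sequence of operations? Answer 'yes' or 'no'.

Answer: no

Derivation:
BFS explored all 22 reachable states.
Reachable set includes: (0,0), (0,2), (0,4), (0,6), (0,8), (0,10), (0,12), (2,0), (2,12), (4,0), (4,12), (6,0) ...
Target (A=8, B=3) not in reachable set → no.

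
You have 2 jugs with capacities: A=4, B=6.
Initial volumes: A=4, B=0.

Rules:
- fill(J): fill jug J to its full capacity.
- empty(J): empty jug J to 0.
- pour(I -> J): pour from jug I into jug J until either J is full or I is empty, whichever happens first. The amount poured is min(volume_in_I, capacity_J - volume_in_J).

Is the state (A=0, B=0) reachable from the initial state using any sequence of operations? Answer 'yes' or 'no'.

BFS from (A=4, B=0):
  1. empty(A) -> (A=0 B=0)
Target reached → yes.

Answer: yes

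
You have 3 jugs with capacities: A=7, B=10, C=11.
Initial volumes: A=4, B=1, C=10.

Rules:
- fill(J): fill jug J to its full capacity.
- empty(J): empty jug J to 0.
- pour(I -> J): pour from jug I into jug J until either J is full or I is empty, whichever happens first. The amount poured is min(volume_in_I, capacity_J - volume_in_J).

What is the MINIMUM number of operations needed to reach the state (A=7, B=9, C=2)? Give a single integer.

BFS from (A=4, B=1, C=10). One shortest path:
  1. fill(A) -> (A=7 B=1 C=10)
  2. pour(A -> C) -> (A=6 B=1 C=11)
  3. pour(C -> B) -> (A=6 B=10 C=2)
  4. pour(B -> A) -> (A=7 B=9 C=2)
Reached target in 4 moves.

Answer: 4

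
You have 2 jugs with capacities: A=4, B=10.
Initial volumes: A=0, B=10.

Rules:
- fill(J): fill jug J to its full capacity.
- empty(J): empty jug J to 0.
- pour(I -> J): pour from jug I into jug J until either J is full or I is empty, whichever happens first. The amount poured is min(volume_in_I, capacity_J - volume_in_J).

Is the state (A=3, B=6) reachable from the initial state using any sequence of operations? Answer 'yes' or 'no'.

BFS explored all 14 reachable states.
Reachable set includes: (0,0), (0,2), (0,4), (0,6), (0,8), (0,10), (2,0), (2,10), (4,0), (4,2), (4,4), (4,6) ...
Target (A=3, B=6) not in reachable set → no.

Answer: no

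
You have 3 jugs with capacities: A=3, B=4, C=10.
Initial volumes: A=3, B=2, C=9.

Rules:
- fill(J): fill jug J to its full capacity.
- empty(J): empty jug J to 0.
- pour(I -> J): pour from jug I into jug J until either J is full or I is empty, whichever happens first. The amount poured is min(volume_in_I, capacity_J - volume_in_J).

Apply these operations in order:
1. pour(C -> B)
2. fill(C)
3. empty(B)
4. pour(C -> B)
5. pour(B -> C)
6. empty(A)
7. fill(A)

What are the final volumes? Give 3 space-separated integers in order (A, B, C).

Step 1: pour(C -> B) -> (A=3 B=4 C=7)
Step 2: fill(C) -> (A=3 B=4 C=10)
Step 3: empty(B) -> (A=3 B=0 C=10)
Step 4: pour(C -> B) -> (A=3 B=4 C=6)
Step 5: pour(B -> C) -> (A=3 B=0 C=10)
Step 6: empty(A) -> (A=0 B=0 C=10)
Step 7: fill(A) -> (A=3 B=0 C=10)

Answer: 3 0 10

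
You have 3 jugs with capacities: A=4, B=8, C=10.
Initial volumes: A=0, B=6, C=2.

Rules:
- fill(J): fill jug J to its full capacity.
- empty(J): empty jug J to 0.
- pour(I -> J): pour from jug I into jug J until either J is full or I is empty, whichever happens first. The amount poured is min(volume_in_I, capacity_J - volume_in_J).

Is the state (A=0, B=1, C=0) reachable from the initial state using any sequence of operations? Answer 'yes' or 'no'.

BFS explored all 78 reachable states.
Reachable set includes: (0,0,0), (0,0,2), (0,0,4), (0,0,6), (0,0,8), (0,0,10), (0,2,0), (0,2,2), (0,2,4), (0,2,6), (0,2,8), (0,2,10) ...
Target (A=0, B=1, C=0) not in reachable set → no.

Answer: no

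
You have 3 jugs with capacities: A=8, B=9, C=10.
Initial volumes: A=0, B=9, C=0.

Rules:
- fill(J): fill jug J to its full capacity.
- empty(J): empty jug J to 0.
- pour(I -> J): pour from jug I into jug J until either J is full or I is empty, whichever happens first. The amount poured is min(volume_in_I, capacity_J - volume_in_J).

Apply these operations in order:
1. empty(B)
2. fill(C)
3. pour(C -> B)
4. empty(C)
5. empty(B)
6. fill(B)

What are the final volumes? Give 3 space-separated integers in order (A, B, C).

Answer: 0 9 0

Derivation:
Step 1: empty(B) -> (A=0 B=0 C=0)
Step 2: fill(C) -> (A=0 B=0 C=10)
Step 3: pour(C -> B) -> (A=0 B=9 C=1)
Step 4: empty(C) -> (A=0 B=9 C=0)
Step 5: empty(B) -> (A=0 B=0 C=0)
Step 6: fill(B) -> (A=0 B=9 C=0)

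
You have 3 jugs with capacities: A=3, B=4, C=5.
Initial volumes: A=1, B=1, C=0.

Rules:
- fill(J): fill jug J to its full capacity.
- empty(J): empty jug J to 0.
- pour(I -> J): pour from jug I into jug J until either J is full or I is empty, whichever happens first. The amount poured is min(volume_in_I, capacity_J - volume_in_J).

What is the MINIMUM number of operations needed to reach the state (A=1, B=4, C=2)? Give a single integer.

Answer: 2

Derivation:
BFS from (A=1, B=1, C=0). One shortest path:
  1. fill(C) -> (A=1 B=1 C=5)
  2. pour(C -> B) -> (A=1 B=4 C=2)
Reached target in 2 moves.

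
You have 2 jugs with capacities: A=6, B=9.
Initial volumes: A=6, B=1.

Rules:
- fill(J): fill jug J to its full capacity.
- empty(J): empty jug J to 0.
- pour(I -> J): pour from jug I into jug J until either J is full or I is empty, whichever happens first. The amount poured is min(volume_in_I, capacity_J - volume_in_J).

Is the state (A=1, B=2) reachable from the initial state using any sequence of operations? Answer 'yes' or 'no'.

Answer: no

Derivation:
BFS explored all 20 reachable states.
Reachable set includes: (0,0), (0,1), (0,3), (0,4), (0,6), (0,7), (0,9), (1,0), (1,9), (3,0), (3,9), (4,0) ...
Target (A=1, B=2) not in reachable set → no.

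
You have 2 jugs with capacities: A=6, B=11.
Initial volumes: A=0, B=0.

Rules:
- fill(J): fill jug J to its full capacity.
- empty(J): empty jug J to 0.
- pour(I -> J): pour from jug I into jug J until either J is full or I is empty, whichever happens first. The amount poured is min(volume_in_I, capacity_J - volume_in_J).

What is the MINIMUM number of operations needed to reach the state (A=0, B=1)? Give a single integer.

BFS from (A=0, B=0). One shortest path:
  1. fill(A) -> (A=6 B=0)
  2. pour(A -> B) -> (A=0 B=6)
  3. fill(A) -> (A=6 B=6)
  4. pour(A -> B) -> (A=1 B=11)
  5. empty(B) -> (A=1 B=0)
  6. pour(A -> B) -> (A=0 B=1)
Reached target in 6 moves.

Answer: 6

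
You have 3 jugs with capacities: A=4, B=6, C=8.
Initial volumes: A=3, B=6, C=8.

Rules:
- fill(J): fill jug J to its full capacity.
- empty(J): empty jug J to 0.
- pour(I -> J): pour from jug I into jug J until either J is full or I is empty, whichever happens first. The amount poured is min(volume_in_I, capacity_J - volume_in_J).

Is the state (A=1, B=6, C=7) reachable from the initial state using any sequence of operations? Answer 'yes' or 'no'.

Answer: no

Derivation:
BFS explored all 158 reachable states.
Reachable set includes: (0,0,0), (0,0,1), (0,0,2), (0,0,3), (0,0,4), (0,0,5), (0,0,6), (0,0,7), (0,0,8), (0,1,0), (0,1,2), (0,1,4) ...
Target (A=1, B=6, C=7) not in reachable set → no.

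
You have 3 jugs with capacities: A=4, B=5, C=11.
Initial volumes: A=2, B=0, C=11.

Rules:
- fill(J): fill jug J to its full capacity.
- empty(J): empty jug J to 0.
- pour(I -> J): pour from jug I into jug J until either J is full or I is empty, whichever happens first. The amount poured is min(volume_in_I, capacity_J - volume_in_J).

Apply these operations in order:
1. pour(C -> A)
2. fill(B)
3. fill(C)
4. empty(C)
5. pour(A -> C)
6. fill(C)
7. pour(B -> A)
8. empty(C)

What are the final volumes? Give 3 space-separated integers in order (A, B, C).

Step 1: pour(C -> A) -> (A=4 B=0 C=9)
Step 2: fill(B) -> (A=4 B=5 C=9)
Step 3: fill(C) -> (A=4 B=5 C=11)
Step 4: empty(C) -> (A=4 B=5 C=0)
Step 5: pour(A -> C) -> (A=0 B=5 C=4)
Step 6: fill(C) -> (A=0 B=5 C=11)
Step 7: pour(B -> A) -> (A=4 B=1 C=11)
Step 8: empty(C) -> (A=4 B=1 C=0)

Answer: 4 1 0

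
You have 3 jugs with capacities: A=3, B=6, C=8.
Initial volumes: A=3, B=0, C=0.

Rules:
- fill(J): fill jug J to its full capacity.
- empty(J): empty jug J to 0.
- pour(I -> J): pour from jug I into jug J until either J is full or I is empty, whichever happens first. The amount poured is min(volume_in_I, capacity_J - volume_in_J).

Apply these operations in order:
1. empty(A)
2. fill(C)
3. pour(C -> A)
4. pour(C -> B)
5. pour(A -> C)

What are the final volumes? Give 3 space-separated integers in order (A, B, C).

Step 1: empty(A) -> (A=0 B=0 C=0)
Step 2: fill(C) -> (A=0 B=0 C=8)
Step 3: pour(C -> A) -> (A=3 B=0 C=5)
Step 4: pour(C -> B) -> (A=3 B=5 C=0)
Step 5: pour(A -> C) -> (A=0 B=5 C=3)

Answer: 0 5 3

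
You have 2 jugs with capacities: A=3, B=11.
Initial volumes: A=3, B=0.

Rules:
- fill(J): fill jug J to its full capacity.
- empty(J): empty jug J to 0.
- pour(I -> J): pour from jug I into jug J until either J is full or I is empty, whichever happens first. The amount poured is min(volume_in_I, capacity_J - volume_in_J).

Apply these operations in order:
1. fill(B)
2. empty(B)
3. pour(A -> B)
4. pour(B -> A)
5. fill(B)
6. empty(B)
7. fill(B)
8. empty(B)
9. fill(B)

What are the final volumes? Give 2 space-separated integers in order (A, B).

Step 1: fill(B) -> (A=3 B=11)
Step 2: empty(B) -> (A=3 B=0)
Step 3: pour(A -> B) -> (A=0 B=3)
Step 4: pour(B -> A) -> (A=3 B=0)
Step 5: fill(B) -> (A=3 B=11)
Step 6: empty(B) -> (A=3 B=0)
Step 7: fill(B) -> (A=3 B=11)
Step 8: empty(B) -> (A=3 B=0)
Step 9: fill(B) -> (A=3 B=11)

Answer: 3 11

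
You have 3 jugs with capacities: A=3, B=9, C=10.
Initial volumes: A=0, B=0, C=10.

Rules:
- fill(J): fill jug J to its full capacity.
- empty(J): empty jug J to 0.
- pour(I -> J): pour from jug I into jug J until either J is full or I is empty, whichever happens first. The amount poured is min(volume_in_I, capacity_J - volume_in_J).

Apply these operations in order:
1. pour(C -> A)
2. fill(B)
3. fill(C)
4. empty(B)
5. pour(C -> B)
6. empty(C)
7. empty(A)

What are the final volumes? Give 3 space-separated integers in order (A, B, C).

Step 1: pour(C -> A) -> (A=3 B=0 C=7)
Step 2: fill(B) -> (A=3 B=9 C=7)
Step 3: fill(C) -> (A=3 B=9 C=10)
Step 4: empty(B) -> (A=3 B=0 C=10)
Step 5: pour(C -> B) -> (A=3 B=9 C=1)
Step 6: empty(C) -> (A=3 B=9 C=0)
Step 7: empty(A) -> (A=0 B=9 C=0)

Answer: 0 9 0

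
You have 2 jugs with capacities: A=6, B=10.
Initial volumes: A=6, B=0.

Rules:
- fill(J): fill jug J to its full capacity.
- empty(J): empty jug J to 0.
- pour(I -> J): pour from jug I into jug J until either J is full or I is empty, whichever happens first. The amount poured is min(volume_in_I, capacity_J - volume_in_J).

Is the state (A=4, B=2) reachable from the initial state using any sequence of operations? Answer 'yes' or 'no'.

Answer: no

Derivation:
BFS explored all 16 reachable states.
Reachable set includes: (0,0), (0,2), (0,4), (0,6), (0,8), (0,10), (2,0), (2,10), (4,0), (4,10), (6,0), (6,2) ...
Target (A=4, B=2) not in reachable set → no.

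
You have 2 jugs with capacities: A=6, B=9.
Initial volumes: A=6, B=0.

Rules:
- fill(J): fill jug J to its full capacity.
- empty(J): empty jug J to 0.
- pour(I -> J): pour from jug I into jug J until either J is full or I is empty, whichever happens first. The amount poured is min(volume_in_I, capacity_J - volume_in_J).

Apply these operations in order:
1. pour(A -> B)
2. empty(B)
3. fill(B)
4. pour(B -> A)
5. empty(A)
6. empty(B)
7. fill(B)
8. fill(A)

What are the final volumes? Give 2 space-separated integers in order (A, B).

Step 1: pour(A -> B) -> (A=0 B=6)
Step 2: empty(B) -> (A=0 B=0)
Step 3: fill(B) -> (A=0 B=9)
Step 4: pour(B -> A) -> (A=6 B=3)
Step 5: empty(A) -> (A=0 B=3)
Step 6: empty(B) -> (A=0 B=0)
Step 7: fill(B) -> (A=0 B=9)
Step 8: fill(A) -> (A=6 B=9)

Answer: 6 9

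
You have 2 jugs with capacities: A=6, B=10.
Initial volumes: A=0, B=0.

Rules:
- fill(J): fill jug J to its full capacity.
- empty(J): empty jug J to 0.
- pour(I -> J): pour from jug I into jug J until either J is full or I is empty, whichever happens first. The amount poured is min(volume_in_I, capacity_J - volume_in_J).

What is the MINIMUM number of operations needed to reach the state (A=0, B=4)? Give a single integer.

BFS from (A=0, B=0). One shortest path:
  1. fill(B) -> (A=0 B=10)
  2. pour(B -> A) -> (A=6 B=4)
  3. empty(A) -> (A=0 B=4)
Reached target in 3 moves.

Answer: 3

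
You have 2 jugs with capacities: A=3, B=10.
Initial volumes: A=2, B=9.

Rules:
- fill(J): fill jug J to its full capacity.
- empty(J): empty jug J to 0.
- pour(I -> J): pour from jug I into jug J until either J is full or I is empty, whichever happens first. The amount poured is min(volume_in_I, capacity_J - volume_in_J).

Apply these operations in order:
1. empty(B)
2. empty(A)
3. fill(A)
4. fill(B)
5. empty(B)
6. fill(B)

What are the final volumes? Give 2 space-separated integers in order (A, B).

Answer: 3 10

Derivation:
Step 1: empty(B) -> (A=2 B=0)
Step 2: empty(A) -> (A=0 B=0)
Step 3: fill(A) -> (A=3 B=0)
Step 4: fill(B) -> (A=3 B=10)
Step 5: empty(B) -> (A=3 B=0)
Step 6: fill(B) -> (A=3 B=10)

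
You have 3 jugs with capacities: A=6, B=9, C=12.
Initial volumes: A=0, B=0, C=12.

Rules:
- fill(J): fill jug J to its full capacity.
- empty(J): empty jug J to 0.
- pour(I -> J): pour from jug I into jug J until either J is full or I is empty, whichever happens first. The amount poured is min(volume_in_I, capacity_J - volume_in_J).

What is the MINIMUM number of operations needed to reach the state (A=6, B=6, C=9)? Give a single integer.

Answer: 5

Derivation:
BFS from (A=0, B=0, C=12). One shortest path:
  1. pour(C -> B) -> (A=0 B=9 C=3)
  2. pour(C -> A) -> (A=3 B=9 C=0)
  3. pour(B -> C) -> (A=3 B=0 C=9)
  4. fill(B) -> (A=3 B=9 C=9)
  5. pour(B -> A) -> (A=6 B=6 C=9)
Reached target in 5 moves.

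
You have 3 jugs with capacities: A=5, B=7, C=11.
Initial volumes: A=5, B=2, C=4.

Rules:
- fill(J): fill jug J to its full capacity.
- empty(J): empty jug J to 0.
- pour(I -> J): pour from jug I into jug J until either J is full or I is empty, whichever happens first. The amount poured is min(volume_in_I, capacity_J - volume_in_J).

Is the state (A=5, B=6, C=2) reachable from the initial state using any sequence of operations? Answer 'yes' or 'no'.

Answer: yes

Derivation:
BFS from (A=5, B=2, C=4):
  1. empty(A) -> (A=0 B=2 C=4)
  2. pour(C -> A) -> (A=4 B=2 C=0)
  3. pour(B -> C) -> (A=4 B=0 C=2)
  4. fill(B) -> (A=4 B=7 C=2)
  5. pour(B -> A) -> (A=5 B=6 C=2)
Target reached → yes.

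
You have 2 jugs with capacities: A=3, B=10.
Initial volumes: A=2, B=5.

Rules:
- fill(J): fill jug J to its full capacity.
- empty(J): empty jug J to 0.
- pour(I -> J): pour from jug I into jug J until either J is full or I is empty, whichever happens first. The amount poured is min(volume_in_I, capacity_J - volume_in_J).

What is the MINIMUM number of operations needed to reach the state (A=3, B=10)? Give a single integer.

BFS from (A=2, B=5). One shortest path:
  1. fill(A) -> (A=3 B=5)
  2. fill(B) -> (A=3 B=10)
Reached target in 2 moves.

Answer: 2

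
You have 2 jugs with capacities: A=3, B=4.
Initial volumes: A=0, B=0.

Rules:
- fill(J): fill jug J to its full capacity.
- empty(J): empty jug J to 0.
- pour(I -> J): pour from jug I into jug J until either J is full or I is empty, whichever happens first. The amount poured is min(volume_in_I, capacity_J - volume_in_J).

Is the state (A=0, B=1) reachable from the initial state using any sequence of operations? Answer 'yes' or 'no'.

Answer: yes

Derivation:
BFS from (A=0, B=0):
  1. fill(B) -> (A=0 B=4)
  2. pour(B -> A) -> (A=3 B=1)
  3. empty(A) -> (A=0 B=1)
Target reached → yes.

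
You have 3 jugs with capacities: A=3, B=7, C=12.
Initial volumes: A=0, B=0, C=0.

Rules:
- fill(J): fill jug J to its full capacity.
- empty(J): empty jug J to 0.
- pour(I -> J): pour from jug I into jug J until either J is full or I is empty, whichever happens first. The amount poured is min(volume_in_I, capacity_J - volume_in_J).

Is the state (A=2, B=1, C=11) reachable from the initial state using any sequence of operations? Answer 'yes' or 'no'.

Answer: no

Derivation:
BFS explored all 284 reachable states.
Reachable set includes: (0,0,0), (0,0,1), (0,0,2), (0,0,3), (0,0,4), (0,0,5), (0,0,6), (0,0,7), (0,0,8), (0,0,9), (0,0,10), (0,0,11) ...
Target (A=2, B=1, C=11) not in reachable set → no.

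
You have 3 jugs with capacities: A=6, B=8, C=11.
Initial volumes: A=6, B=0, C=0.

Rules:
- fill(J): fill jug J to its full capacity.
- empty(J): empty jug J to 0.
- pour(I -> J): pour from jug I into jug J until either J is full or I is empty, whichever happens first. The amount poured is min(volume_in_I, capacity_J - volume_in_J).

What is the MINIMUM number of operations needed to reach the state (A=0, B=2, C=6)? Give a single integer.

BFS from (A=6, B=0, C=0). One shortest path:
  1. empty(A) -> (A=0 B=0 C=0)
  2. fill(B) -> (A=0 B=8 C=0)
  3. pour(B -> A) -> (A=6 B=2 C=0)
  4. pour(A -> C) -> (A=0 B=2 C=6)
Reached target in 4 moves.

Answer: 4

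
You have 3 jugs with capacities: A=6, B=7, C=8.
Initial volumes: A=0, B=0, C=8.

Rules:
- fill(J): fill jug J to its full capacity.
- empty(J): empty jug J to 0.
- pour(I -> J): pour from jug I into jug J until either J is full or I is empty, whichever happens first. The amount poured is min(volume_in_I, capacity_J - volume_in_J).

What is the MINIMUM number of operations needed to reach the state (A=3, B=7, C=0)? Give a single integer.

BFS from (A=0, B=0, C=8). One shortest path:
  1. pour(C -> A) -> (A=6 B=0 C=2)
  2. empty(A) -> (A=0 B=0 C=2)
  3. pour(C -> A) -> (A=2 B=0 C=0)
  4. fill(C) -> (A=2 B=0 C=8)
  5. pour(C -> B) -> (A=2 B=7 C=1)
  6. pour(C -> A) -> (A=3 B=7 C=0)
Reached target in 6 moves.

Answer: 6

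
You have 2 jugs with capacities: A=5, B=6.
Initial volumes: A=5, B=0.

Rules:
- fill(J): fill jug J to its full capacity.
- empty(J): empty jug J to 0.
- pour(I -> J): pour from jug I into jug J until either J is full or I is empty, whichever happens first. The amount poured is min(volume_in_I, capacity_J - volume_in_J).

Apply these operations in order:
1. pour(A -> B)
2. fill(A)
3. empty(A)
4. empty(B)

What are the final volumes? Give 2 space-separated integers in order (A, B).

Step 1: pour(A -> B) -> (A=0 B=5)
Step 2: fill(A) -> (A=5 B=5)
Step 3: empty(A) -> (A=0 B=5)
Step 4: empty(B) -> (A=0 B=0)

Answer: 0 0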